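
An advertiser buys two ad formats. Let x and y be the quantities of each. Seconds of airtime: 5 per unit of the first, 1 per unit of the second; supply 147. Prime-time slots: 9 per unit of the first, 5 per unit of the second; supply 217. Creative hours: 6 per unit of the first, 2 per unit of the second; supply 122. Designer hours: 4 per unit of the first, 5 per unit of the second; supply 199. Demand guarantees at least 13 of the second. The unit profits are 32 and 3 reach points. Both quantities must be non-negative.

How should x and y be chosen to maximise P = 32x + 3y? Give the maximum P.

x = 16, y = 13, maximum P = 551

Feasible corners and P = 32x + 3y:
  (0, 199/5) → P = 597/5
  (0, 13) → P = 39
  (44/3, 17) → P = 1561/3
  (18/5, 923/25) → P = 5649/25
  (16, 13) → P = 551

At the optimal vertex, 6x + 2y = 122 and y = 13.
Solving simultaneously gives x = 16, y = 13.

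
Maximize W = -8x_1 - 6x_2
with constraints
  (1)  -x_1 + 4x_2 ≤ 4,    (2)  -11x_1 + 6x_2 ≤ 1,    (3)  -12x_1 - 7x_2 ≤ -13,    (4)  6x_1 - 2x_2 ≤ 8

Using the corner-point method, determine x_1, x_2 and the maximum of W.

Corner points and W = -8x_1 - 6x_2:
  (10/19, 43/38) → W = -11
  (20/11, 16/11) → W = -256/11
  (71/149, 155/149) → W = -1498/149
  (41/33, -3/11) → W = -274/33

The binding constraints are -12x_1 - 7x_2 = -13 and 6x_1 - 2x_2 = 8.
Solving simultaneously gives x_1 = 41/33, x_2 = -3/11.

x_1 = 41/33, x_2 = -3/11, maximum W = -274/33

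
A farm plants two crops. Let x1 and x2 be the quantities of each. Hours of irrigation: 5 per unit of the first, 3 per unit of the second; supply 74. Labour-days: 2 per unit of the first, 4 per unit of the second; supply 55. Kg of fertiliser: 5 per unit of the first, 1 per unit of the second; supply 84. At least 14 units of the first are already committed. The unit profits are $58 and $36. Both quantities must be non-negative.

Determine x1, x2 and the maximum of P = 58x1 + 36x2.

Vertices and P = 58x1 + 36x2:
  (74/5, 0) → P = 4292/5
  (14, 0) → P = 812
  (14, 4/3) → P = 860

At the optimal vertex, 5x1 + 3x2 = 74 and x1 = 14.
Solving simultaneously gives x1 = 14, x2 = 4/3.

x1 = 14, x2 = 4/3, maximum P = 860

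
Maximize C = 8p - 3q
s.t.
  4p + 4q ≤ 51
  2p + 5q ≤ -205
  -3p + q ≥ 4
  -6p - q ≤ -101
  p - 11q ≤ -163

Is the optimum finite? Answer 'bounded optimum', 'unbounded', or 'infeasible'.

infeasible

The boundaries 2p + 5q = -205 and p - 11q = -163 meet at (-3070/27, 121/27), but that point violates -6p - q ≤ -101. Every candidate vertex is excluded by some other constraint, so the feasible region is empty.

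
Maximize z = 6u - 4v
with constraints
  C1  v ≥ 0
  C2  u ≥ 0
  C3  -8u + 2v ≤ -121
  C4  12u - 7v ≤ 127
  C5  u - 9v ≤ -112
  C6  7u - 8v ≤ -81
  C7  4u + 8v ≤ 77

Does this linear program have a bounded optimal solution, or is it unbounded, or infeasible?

The boundaries -8u + 2v = -121 and 7u - 8v = -81 meet at (113/5, 299/10), but that point violates 4u + 8v ≤ 77. Every candidate vertex is excluded by some other constraint, so the feasible region is empty.

infeasible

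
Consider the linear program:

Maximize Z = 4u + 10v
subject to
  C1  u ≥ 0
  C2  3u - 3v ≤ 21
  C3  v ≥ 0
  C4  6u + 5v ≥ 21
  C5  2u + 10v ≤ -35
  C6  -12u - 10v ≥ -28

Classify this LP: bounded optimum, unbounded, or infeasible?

Constraints 6u + 5v ≥ 21 and -12u - 10v ≥ -28 have parallel boundaries but demand opposite sides — no point can satisfy both, so the region is empty.

infeasible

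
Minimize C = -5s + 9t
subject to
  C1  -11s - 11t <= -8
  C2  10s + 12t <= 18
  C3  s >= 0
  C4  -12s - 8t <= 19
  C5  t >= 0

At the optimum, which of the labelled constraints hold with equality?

C2 and C5

Vertices and C = -5s + 9t:
  (0, 8/11) → C = 72/11
  (8/11, 0) → C = -40/11
  (0, 3/2) → C = 27/2
  (9/5, 0) → C = -9

The minimum is at (9/5, 0). Substituting into each constraint, equality holds for C2 and C5; the remaining constraints have slack.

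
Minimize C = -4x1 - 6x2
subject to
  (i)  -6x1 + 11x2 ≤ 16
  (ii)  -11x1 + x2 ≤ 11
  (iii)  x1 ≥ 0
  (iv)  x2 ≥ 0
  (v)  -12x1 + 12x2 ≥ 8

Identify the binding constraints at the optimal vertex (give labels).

(i) and (v)

Vertices and C = -4x1 - 6x2:
  (0, 16/11) → C = -96/11
  (26/15, 12/5) → C = -64/3
  (0, 2/3) → C = -4

The minimum is at (26/15, 12/5). Substituting into each constraint, equality holds for (i) and (v); the remaining constraints have slack.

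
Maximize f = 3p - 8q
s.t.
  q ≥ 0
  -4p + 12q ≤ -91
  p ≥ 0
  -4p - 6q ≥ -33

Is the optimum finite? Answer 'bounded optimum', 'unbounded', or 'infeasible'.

The boundaries q = 0 and -4p + 12q = -91 meet at (91/4, 0), but that point violates -4p - 6q ≥ -33. Every candidate vertex is excluded by some other constraint, so the feasible region is empty.

infeasible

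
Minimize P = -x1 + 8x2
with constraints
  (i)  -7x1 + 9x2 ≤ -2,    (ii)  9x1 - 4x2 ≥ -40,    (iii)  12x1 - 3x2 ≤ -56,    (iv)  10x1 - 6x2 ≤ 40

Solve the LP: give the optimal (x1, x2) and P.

x1 = -200/7, x2 = -380/7, minimum P = -2840/7

Vertices and P = -x1 + 8x2:
  (-368/53, -298/53) → P = -2016/53
  (-170/29, -416/87) → P = -2818/87
  (-200/7, -380/7) → P = -2840/7
  (-76/7, -520/21) → P = -3932/21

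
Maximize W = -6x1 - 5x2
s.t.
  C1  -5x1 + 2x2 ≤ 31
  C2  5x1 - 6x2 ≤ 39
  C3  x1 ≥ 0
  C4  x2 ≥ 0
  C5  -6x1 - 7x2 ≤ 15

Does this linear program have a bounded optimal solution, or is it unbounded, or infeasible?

bounded optimum

Extreme points and W = -6x1 - 5x2:
  (0, 31/2) → W = -155/2
  (39/5, 0) → W = -234/5
  (0, 0) → W = 0
The feasible region has finitely many vertices and no improving ray; the maximum is 0 at (0, 0).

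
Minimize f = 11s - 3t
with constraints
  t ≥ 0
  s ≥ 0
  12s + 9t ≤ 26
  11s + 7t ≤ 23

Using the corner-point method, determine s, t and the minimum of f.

s = 0, t = 26/9, minimum f = -26/3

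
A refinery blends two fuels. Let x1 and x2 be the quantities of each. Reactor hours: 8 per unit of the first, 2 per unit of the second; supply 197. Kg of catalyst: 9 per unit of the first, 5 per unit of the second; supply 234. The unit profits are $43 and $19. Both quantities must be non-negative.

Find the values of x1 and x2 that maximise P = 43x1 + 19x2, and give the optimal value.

x1 = 47/2, x2 = 9/2, maximum P = 1096

Feasible corners and P = 43x1 + 19x2:
  (0, 0) → P = 0
  (0, 234/5) → P = 4446/5
  (197/8, 0) → P = 8471/8
  (47/2, 9/2) → P = 1096

The binding constraints are 8x1 + 2x2 = 197 and 9x1 + 5x2 = 234.
Solving simultaneously gives x1 = 47/2, x2 = 9/2.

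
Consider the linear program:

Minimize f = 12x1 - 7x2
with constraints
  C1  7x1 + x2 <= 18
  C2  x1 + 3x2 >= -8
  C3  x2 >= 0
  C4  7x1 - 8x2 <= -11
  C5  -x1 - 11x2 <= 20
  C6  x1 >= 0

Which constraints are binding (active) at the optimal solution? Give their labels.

C1 and C6

Vertices and f = 12x1 - 7x2:
  (19/9, 29/9) → f = 25/9
  (0, 18) → f = -126
  (0, 11/8) → f = -77/8

The minimum is at (0, 18). Substituting into each constraint, equality holds for C1 and C6; the remaining constraints have slack.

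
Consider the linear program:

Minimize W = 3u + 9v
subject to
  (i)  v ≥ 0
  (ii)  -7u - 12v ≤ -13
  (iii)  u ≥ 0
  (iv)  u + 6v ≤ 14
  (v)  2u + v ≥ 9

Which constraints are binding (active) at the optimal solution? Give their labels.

(i) and (v)

Extreme points and W = 3u + 9v:
  (14, 0) → W = 42
  (9/2, 0) → W = 27/2
  (40/11, 19/11) → W = 291/11

The minimum is at (9/2, 0). Substituting into each constraint, equality holds for (i) and (v); the remaining constraints have slack.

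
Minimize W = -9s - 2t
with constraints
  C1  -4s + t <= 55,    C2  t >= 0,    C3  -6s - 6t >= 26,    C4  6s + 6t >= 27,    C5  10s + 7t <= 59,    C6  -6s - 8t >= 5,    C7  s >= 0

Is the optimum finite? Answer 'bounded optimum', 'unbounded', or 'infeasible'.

infeasible

Constraints -6s - 6t ≥ 26 and 6s + 6t ≥ 27 have parallel boundaries but demand opposite sides — no point can satisfy both, so the region is empty.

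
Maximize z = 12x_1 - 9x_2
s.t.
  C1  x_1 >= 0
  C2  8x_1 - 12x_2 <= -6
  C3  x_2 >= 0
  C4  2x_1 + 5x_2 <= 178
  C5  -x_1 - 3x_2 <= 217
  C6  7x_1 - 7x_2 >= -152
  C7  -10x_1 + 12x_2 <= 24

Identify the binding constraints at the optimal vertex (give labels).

Extreme points and z = 12x_1 - 9x_2:
  (0, 1/2) → z = -9/2
  (0, 2) → z = -18
  (1053/32, 359/16) → z = 3087/16
  (1008/37, 914/37) → z = 3870/37

The maximum is at (1053/32, 359/16). Substituting into each constraint, equality holds for C2 and C4; the remaining constraints have slack.

C2 and C4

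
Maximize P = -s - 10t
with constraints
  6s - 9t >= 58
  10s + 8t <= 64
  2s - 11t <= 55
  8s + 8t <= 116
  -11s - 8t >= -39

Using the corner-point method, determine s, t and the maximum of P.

s = 143/48, t = -107/24, maximum P = 1997/48

Feasible corners and P = -s - 10t:
  (143/48, -107/24) → P = 1997/48
  (815/147, -404/147) → P = 1075/49
  (869/137, -527/137) → P = 4401/137

The optimum lies where 6s - 9t = 58 and 2s - 11t = 55.
Solving simultaneously gives s = 143/48, t = -107/24.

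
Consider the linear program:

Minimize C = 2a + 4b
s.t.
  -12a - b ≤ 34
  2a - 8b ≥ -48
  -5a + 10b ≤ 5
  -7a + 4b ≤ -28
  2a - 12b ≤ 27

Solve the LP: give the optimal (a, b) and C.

a = 3, b = -7/4, minimum C = -1

Vertices and C = 2a + 4b:
  (22, 23/2) → C = 90
  (6, 7/2) → C = 26
  (3, -7/4) → C = -1
The feasible region is unbounded (it extends along (6, 1), (4, 1)), but C strictly increases along every unbounded feasible direction, so there is no improving ray and the minimum is attained at a vertex.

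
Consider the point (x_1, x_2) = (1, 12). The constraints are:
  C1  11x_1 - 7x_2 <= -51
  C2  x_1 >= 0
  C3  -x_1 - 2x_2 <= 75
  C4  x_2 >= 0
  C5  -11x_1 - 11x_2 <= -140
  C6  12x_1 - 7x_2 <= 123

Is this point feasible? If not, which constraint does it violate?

C1: -73 ≤ -51 ✓
C2: 1 ≥ 0 ✓
C3: -25 ≤ 75 ✓
C4: 12 ≥ 0 ✓
C5: -143 ≤ -140 ✓
C6: -72 ≤ 123 ✓

feasible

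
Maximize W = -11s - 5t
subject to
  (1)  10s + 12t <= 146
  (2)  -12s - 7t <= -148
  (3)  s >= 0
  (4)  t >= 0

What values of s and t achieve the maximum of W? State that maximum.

s = 377/37, t = 136/37, maximum W = -4827/37

At the optimal vertex, 10s + 12t = 146 and -12s - 7t = -148.
Solving simultaneously gives s = 377/37, t = 136/37.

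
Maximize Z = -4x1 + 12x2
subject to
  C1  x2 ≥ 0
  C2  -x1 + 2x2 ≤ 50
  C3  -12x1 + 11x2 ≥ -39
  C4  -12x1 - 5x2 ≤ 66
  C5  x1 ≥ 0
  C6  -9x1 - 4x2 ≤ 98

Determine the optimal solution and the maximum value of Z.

x1 = 628/13, x2 = 639/13, maximum Z = 5156/13

Vertices and Z = -4x1 + 12x2:
  (13/4, 0) → Z = -13
  (0, 0) → Z = 0
  (628/13, 639/13) → Z = 5156/13
  (0, 25) → Z = 300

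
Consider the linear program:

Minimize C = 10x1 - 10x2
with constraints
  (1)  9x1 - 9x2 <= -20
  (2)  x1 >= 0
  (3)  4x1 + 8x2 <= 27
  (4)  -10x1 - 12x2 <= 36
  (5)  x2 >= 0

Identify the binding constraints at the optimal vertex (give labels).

(2) and (3)

Extreme points and C = 10x1 - 10x2:
  (0, 20/9) → C = -200/9
  (83/108, 323/108) → C = -200/9
  (0, 27/8) → C = -135/4

The minimum is at (0, 27/8). Substituting into each constraint, equality holds for (2) and (3); the remaining constraints have slack.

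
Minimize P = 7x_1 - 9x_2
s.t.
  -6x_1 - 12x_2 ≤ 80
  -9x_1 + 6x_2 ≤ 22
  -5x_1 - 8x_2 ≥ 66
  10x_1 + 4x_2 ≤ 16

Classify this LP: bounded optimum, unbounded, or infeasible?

The boundaries -6x_1 - 12x_2 = 80 and -9x_1 + 6x_2 = 22 meet at (-31/6, -49/12), but that point violates -5x_1 - 8x_2 ≥ 66. Every candidate vertex is excluded by some other constraint, so the feasible region is empty.

infeasible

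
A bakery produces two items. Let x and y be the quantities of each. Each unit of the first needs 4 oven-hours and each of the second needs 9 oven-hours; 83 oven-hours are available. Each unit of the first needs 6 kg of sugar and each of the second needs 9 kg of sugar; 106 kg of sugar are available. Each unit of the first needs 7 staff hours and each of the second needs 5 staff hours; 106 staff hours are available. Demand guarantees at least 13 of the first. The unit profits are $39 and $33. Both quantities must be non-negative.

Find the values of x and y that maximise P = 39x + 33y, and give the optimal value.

x = 13, y = 3, maximum P = 606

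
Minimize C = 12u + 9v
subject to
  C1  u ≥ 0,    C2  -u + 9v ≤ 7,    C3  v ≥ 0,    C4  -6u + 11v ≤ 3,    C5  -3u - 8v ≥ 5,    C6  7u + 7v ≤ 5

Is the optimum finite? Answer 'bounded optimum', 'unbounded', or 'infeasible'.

The boundaries u = 0 and v = 0 meet at (0, 0), but that point violates -3u - 8v ≥ 5. Every candidate vertex is excluded by some other constraint, so the feasible region is empty.

infeasible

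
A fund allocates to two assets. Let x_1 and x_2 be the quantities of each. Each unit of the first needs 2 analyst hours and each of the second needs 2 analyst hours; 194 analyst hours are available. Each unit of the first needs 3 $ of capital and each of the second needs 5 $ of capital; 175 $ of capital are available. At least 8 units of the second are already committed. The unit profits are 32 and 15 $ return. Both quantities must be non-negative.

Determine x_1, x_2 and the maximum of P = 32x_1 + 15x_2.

Feasible corners and P = 32x_1 + 15x_2:
  (0, 35) → P = 525
  (0, 8) → P = 120
  (45, 8) → P = 1560

The optimum lies where 3x_1 + 5x_2 = 175 and x_2 = 8.
Solving simultaneously gives x_1 = 45, x_2 = 8.

x_1 = 45, x_2 = 8, maximum P = 1560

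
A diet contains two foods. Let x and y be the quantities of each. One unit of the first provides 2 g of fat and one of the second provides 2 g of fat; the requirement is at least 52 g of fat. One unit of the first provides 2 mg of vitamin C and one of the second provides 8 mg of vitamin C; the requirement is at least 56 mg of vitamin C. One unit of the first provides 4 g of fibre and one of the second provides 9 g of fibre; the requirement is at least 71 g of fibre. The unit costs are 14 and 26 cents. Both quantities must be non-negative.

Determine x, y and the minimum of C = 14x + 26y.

x = 76/3, y = 2/3, minimum C = 372

Vertices and C = 14x + 26y:
  (0, 26) → C = 676
  (28, 0) → C = 392
  (76/3, 2/3) → C = 372
The feasible region is unbounded (it extends along (0, 1), (1, 0)), but C strictly increases along every unbounded feasible direction, so there is no improving ray and the minimum is attained at a vertex.

The binding constraints are 2x + 2y = 52 and 2x + 8y = 56.
Solving simultaneously gives x = 76/3, y = 2/3.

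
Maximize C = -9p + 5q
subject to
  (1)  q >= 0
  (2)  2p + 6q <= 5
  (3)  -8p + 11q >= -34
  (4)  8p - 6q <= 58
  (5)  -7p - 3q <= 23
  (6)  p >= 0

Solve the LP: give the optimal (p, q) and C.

Extreme points and C = -9p + 5q:
  (5/2, 0) → C = -45/2
  (0, 0) → C = 0
  (0, 5/6) → C = 25/6

The binding constraints are 2p + 6q = 5 and p = 0.
Solving simultaneously gives p = 0, q = 5/6.

p = 0, q = 5/6, maximum C = 25/6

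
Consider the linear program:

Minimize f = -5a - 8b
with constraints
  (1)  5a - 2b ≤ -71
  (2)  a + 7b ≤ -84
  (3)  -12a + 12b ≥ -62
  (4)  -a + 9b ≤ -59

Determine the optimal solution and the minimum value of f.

Corner points and f = -5a - 8b:
  (-665/37, -349/37) → f = 6117/37
  (-244/9, -581/18) → f = 3544/9
  (-343/16, -143/16) → f = 2859/16
The feasible region is unbounded (it extends along (-9, -1), (-1, -1)), but f strictly increases along every unbounded feasible direction, so there is no improving ray and the minimum is attained at a vertex.

The binding constraints are 5a - 2b = -71 and a + 7b = -84.
Solving simultaneously gives a = -665/37, b = -349/37.

a = -665/37, b = -349/37, minimum f = 6117/37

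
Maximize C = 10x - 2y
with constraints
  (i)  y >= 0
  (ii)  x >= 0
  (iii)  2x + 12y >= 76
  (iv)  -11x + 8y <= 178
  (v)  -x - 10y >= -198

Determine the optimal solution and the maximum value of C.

x = 198, y = 0, maximum C = 1980

Vertices and C = 10x - 2y:
  (38, 0) → C = 380
  (198, 0) → C = 1980
  (0, 19/3) → C = -38/3
  (0, 99/5) → C = -198/5

The binding constraints are y = 0 and -x - 10y = -198.
Solving simultaneously gives x = 198, y = 0.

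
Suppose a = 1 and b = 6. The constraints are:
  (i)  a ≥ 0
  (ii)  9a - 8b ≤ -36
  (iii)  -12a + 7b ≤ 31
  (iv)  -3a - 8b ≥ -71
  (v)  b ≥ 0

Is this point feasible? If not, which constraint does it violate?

(i): 1 ≥ 0 ✓
(ii): -39 ≤ -36 ✓
(iii): 30 ≤ 31 ✓
(iv): -51 ≥ -71 ✓
(v): 6 ≥ 0 ✓

feasible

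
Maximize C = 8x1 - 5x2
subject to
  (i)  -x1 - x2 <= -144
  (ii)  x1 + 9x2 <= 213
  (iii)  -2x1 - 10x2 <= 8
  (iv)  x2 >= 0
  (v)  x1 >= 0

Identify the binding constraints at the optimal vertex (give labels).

(ii) and (iv)

Extreme points and C = 8x1 - 5x2:
  (1083/8, 69/8) → C = 8319/8
  (144, 0) → C = 1152
  (213, 0) → C = 1704

The maximum is at (213, 0). Substituting into each constraint, equality holds for (ii) and (iv); the remaining constraints have slack.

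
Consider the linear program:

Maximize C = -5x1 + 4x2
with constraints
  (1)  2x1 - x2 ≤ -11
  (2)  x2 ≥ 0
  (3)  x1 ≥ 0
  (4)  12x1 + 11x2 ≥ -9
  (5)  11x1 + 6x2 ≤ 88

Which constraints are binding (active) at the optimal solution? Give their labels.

Corner points and C = -5x1 + 4x2:
  (0, 11) → C = 44
  (22/23, 297/23) → C = 1078/23
  (0, 44/3) → C = 176/3

The maximum is at (0, 44/3). Substituting into each constraint, equality holds for (3) and (5); the remaining constraints have slack.

(3) and (5)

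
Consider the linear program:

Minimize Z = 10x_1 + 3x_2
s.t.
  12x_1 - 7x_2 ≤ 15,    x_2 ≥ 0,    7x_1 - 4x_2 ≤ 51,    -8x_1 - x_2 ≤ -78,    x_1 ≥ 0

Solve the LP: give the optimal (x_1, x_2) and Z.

Vertices and Z = 10x_1 + 3x_2:
  (297, 507) → Z = 4491
  (33/4, 12) → Z = 237/2
  (0, 78) → Z = 234
The feasible region is unbounded (it extends along (0, 1), (4, 7)), but Z strictly increases along every unbounded feasible direction, so there is no improving ray and the minimum is attained at a vertex.

x_1 = 33/4, x_2 = 12, minimum Z = 237/2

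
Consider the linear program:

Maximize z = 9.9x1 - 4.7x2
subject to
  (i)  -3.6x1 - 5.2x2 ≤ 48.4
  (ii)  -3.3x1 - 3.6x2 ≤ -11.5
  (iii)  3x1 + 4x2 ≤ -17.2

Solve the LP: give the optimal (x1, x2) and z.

x1 = 86.8, x2 = -69.4, maximum z = 1185.5

Feasible corners and z = 9.9x1 - 4.7x2:
  (5851/105, -1676/35) → z = 54371/70
  (434/5, -347/5) → z = 2371/2
  (1349/30, -1521/40) → z = 49911/80

At the optimal vertex, -3.6x1 - 5.2x2 = 48.4 and 3x1 + 4x2 = -17.2.
Solving simultaneously gives x1 = 434/5, x2 = -347/5.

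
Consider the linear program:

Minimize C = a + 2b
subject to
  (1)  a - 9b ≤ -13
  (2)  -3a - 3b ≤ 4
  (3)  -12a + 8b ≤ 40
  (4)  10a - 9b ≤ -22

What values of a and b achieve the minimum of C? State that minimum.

Extreme points and C = a + 2b:
  (-5/2, 7/6) → C = -1/6
  (-1, 4/3) → C = 5/3
  (-38/15, 6/5) → C = -2/15
The feasible region is unbounded (it extends along (9, 10), (2, 3)), but C strictly increases along every unbounded feasible direction, so there is no improving ray and the minimum is attained at a vertex.

The binding constraints are a - 9b = -13 and -3a - 3b = 4.
Solving simultaneously gives a = -5/2, b = 7/6.

a = -5/2, b = 7/6, minimum C = -1/6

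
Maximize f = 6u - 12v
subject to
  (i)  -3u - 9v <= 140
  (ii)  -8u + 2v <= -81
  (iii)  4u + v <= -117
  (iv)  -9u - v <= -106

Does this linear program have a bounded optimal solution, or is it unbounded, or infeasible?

infeasible

The boundaries -3u - 9v = 140 and -9u - v = -106 meet at (547/39, -263/13), but that point violates 4u + v ≤ -117. Every candidate vertex is excluded by some other constraint, so the feasible region is empty.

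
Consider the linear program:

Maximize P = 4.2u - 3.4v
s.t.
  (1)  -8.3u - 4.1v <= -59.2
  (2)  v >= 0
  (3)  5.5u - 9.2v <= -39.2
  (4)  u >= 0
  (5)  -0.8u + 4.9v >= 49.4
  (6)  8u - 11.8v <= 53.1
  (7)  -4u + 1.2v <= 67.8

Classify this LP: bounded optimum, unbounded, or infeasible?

unbounded

From the feasible point (0, 592/41), moving in the direction (11.8, 8) keeps every constraint satisfied while P increases without bound.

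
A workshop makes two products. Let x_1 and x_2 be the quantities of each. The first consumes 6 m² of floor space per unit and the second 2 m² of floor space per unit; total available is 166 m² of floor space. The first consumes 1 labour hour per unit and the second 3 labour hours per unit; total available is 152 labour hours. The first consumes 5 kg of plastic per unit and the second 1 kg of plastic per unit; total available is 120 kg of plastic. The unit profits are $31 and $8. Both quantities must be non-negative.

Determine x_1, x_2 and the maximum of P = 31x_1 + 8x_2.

Extreme points and P = 31x_1 + 8x_2:
  (0, 0) → P = 0
  (0, 152/3) → P = 1216/3
  (24, 0) → P = 744
  (97/8, 373/8) → P = 5991/8
  (37/2, 55/2) → P = 1587/2

The optimum lies where 6x_1 + 2x_2 = 166 and 5x_1 + x_2 = 120.
Solving simultaneously gives x_1 = 37/2, x_2 = 55/2.

x_1 = 37/2, x_2 = 55/2, maximum P = 1587/2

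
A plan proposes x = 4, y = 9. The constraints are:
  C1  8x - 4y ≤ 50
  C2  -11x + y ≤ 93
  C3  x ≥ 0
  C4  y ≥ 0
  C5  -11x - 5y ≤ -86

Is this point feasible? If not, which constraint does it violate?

C1: -4 ≤ 50 ✓
C2: -35 ≤ 93 ✓
C3: 4 ≥ 0 ✓
C4: 9 ≥ 0 ✓
C5: -89 ≤ -86 ✓

feasible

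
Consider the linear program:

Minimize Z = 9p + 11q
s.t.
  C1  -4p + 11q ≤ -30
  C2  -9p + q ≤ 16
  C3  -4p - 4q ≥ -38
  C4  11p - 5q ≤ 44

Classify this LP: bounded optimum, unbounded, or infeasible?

Feasible corners and Z = 9p + 11q:
  (-206/95, -334/95) → Z = -5528/95
  (334/101, -154/101) → Z = 1312/101
  (-62/17, -286/17) → Z = -3704/17
The feasible region has finitely many vertices and no improving ray; the minimum is -3704/17 at (-62/17, -286/17).

bounded optimum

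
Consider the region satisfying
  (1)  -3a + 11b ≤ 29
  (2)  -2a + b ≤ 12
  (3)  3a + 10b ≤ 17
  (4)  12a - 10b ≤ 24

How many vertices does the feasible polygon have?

Pairwise boundary intersections that survive every other constraint:
  (-103/19, 22/19)
  (-103/63, 46/21)
  (-18, -24)
  (41/15, 22/25)

4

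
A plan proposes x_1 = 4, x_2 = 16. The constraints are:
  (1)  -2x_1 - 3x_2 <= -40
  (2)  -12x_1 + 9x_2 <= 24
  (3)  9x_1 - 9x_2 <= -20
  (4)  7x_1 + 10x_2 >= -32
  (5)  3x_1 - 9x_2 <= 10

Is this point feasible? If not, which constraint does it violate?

Constraint (2): -12x_1 + 9x_2 = 96, which is not ≤ 24. All other constraints are satisfied.

not feasible — violates (2)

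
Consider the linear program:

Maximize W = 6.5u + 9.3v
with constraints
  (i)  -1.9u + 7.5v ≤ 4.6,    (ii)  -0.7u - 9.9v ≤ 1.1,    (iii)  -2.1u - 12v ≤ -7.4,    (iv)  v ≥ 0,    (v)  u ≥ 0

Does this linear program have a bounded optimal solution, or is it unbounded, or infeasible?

unbounded

From the feasible point (2/257, 2372/3855), moving in the direction (1, 0) keeps every constraint satisfied while W increases without bound.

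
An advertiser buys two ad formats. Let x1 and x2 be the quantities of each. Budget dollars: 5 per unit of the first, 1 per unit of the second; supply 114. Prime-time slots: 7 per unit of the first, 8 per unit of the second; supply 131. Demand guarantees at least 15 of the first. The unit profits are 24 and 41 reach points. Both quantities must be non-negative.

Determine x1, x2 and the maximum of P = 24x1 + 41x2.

Feasible corners and P = 24x1 + 41x2:
  (131/7, 0) → P = 3144/7
  (15, 0) → P = 360
  (15, 13/4) → P = 1973/4

At the optimal vertex, 7x1 + 8x2 = 131 and x1 = 15.
Solving simultaneously gives x1 = 15, x2 = 13/4.

x1 = 15, x2 = 13/4, maximum P = 1973/4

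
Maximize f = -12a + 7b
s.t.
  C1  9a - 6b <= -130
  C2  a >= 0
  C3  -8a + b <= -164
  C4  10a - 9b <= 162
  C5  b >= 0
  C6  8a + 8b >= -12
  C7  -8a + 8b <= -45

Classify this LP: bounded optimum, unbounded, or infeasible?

The boundaries 9a - 6b = -130 and -8a + b = -164 meet at (1114/39, 2516/39), but that point violates -8a + 8b ≤ -45. Every candidate vertex is excluded by some other constraint, so the feasible region is empty.

infeasible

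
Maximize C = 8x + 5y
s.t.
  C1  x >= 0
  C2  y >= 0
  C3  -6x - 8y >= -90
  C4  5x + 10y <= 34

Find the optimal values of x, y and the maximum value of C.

At the optimal vertex, y = 0 and 5x + 10y = 34.
Solving simultaneously gives x = 34/5, y = 0.

x = 34/5, y = 0, maximum C = 272/5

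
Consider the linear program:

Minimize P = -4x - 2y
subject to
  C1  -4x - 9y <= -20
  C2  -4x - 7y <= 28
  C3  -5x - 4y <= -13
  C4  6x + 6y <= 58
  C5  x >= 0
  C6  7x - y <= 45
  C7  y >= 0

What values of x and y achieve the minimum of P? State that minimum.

x = 41/6, y = 17/6, minimum P = -33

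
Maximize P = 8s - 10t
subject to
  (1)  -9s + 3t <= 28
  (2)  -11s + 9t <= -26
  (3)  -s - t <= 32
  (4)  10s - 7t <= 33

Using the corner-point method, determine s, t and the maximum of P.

s = -295/33, t = -577/33, maximum P = 310/3

Vertices and P = 8s - 10t:
  (-55/8, -271/24) → P = 695/12
  (-295/33, -577/33) → P = 310/3
  (115/13, 103/13) → P = -110/13

The binding constraints are -9s + 3t = 28 and 10s - 7t = 33.
Solving simultaneously gives s = -295/33, t = -577/33.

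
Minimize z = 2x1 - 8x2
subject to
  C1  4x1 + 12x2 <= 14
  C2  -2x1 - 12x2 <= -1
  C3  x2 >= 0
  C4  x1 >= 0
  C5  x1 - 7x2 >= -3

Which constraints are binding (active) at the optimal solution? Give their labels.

Corner points and z = 2x1 - 8x2:
  (7/2, 0) → z = 7
  (31/20, 13/20) → z = -21/10
  (1/2, 0) → z = 1
  (0, 1/12) → z = -2/3
  (0, 3/7) → z = -24/7

The minimum is at (0, 3/7). Substituting into each constraint, equality holds for C4 and C5; the remaining constraints have slack.

C4 and C5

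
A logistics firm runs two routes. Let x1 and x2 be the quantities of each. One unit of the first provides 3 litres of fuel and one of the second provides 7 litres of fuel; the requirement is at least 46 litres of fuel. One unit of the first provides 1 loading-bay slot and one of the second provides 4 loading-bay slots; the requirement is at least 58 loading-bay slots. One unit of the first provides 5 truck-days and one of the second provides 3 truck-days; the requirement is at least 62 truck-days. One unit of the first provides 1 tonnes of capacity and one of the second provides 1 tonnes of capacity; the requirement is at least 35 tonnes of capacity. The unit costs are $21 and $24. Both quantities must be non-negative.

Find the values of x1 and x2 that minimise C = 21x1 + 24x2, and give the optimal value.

x1 = 82/3, x2 = 23/3, minimum C = 758

Vertices and C = 21x1 + 24x2:
  (0, 35) → C = 840
  (58, 0) → C = 1218
  (82/3, 23/3) → C = 758
The feasible region is unbounded (it extends along (0, 1), (1, 0)), but C strictly increases along every unbounded feasible direction, so there is no improving ray and the minimum is attained at a vertex.

The optimum lies where x1 + 4x2 = 58 and x1 + x2 = 35.
Solving simultaneously gives x1 = 82/3, x2 = 23/3.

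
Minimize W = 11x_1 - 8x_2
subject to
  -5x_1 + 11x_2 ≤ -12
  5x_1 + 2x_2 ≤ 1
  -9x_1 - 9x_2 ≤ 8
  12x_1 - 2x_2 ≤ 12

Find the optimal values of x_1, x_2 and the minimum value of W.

x_1 = 5/36, x_2 = -37/36, minimum W = 39/4

At the optimal vertex, -5x_1 + 11x_2 = -12 and -9x_1 - 9x_2 = 8.
Solving simultaneously gives x_1 = 5/36, x_2 = -37/36.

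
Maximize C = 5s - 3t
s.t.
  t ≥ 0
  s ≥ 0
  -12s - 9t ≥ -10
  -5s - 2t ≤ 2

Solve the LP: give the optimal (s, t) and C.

s = 5/6, t = 0, maximum C = 25/6

Feasible corners and C = 5s - 3t:
  (0, 0) → C = 0
  (5/6, 0) → C = 25/6
  (0, 10/9) → C = -10/3

The optimum lies where t = 0 and -12s - 9t = -10.
Solving simultaneously gives s = 5/6, t = 0.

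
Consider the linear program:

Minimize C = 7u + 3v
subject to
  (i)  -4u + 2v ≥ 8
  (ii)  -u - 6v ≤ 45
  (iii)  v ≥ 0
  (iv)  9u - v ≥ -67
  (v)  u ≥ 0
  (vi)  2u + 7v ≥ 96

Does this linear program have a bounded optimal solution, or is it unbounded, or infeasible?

bounded optimum

Vertices and C = 7u + 3v:
  (17/4, 25/2) → C = 269/4
  (0, 67) → C = 201
  (0, 96/7) → C = 288/7
The feasible region has finitely many vertices and no improving ray; the minimum is 288/7 at (0, 96/7).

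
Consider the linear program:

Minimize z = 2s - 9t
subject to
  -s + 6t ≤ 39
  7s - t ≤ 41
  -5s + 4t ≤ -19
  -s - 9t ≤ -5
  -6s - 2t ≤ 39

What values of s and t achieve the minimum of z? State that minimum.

s = 145/23, t = 72/23, minimum z = -358/23

Vertices and z = 2s - 9t:
  (145/23, 72/23) → z = -358/23
  (187/32, -3/32) → z = 401/32
  (191/49, 6/49) → z = 328/49

At the optimal vertex, 7s - t = 41 and -5s + 4t = -19.
Solving simultaneously gives s = 145/23, t = 72/23.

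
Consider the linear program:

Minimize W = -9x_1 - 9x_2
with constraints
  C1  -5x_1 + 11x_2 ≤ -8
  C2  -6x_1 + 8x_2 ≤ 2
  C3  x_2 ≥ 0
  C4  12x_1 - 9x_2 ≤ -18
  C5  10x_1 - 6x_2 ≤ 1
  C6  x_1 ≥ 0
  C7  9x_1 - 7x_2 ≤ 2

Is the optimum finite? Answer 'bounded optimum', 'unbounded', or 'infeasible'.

infeasible

The boundaries x_1 = 0 and 9x_1 - 7x_2 = 2 meet at (0, -2/7), but that point violates -5x_1 + 11x_2 ≤ -8. Every candidate vertex is excluded by some other constraint, so the feasible region is empty.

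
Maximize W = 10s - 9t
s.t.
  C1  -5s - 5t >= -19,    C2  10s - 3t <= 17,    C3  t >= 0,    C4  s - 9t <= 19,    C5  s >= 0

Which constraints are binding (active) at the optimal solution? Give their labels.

Feasible corners and W = 10s - 9t:
  (142/65, 21/13) → W = 95/13
  (0, 19/5) → W = -171/5
  (17/10, 0) → W = 17
  (0, 0) → W = 0

The maximum is at (17/10, 0). Substituting into each constraint, equality holds for C2 and C3; the remaining constraints have slack.

C2 and C3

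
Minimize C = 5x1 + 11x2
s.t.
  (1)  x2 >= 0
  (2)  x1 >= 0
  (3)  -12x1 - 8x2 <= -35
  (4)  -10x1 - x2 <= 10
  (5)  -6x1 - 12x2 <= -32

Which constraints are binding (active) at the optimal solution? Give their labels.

(1) and (5)

Vertices and C = 5x1 + 11x2:
  (16/3, 0) → C = 80/3
  (0, 35/8) → C = 385/8
  (41/24, 29/16) → C = 1367/48
The feasible region is unbounded (it extends along (0, 1), (1, 0)), but C strictly increases along every unbounded feasible direction, so there is no improving ray and the minimum is attained at a vertex.

The minimum is at (16/3, 0). Substituting into each constraint, equality holds for (1) and (5); the remaining constraints have slack.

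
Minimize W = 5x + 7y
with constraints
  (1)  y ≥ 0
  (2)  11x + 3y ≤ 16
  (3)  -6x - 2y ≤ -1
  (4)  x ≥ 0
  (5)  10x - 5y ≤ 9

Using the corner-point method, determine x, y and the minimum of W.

Extreme points and W = 5x + 7y:
  (1/6, 0) → W = 5/6
  (9/10, 0) → W = 9/2
  (0, 16/3) → W = 112/3
  (107/85, 61/85) → W = 962/85
  (0, 1/2) → W = 7/2

At the optimal vertex, y = 0 and -6x - 2y = -1.
Solving simultaneously gives x = 1/6, y = 0.

x = 1/6, y = 0, minimum W = 5/6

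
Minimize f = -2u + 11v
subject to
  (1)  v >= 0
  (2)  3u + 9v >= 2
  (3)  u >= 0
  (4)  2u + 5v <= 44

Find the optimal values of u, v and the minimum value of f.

Feasible corners and f = -2u + 11v:
  (2/3, 0) → f = -4/3
  (22, 0) → f = -44
  (0, 2/9) → f = 22/9
  (0, 44/5) → f = 484/5

At the optimal vertex, v = 0 and 2u + 5v = 44.
Solving simultaneously gives u = 22, v = 0.

u = 22, v = 0, minimum f = -44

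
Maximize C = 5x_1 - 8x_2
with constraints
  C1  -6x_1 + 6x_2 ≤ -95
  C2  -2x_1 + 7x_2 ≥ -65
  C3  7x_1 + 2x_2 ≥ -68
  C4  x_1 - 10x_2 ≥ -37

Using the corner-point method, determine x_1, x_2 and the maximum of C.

x_1 = 909/13, x_2 = 139/13, maximum C = 3433/13

Vertices and C = 5x_1 - 8x_2:
  (55/6, -20/3) → C = 595/6
  (586/27, 317/54) → C = 554/9
  (909/13, 139/13) → C = 3433/13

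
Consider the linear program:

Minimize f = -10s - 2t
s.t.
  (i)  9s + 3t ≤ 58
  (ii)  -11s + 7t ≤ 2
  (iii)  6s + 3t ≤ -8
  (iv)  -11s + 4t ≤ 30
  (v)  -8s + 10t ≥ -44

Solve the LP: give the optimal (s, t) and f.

Vertices and f = -10s - 2t:
  (-62/75, -76/75) → f = 772/75
  (-164/27, -250/27) → f = 2140/27
  (13/21, -82/21) → f = 34/21

The optimum lies where 6s + 3t = -8 and -8s + 10t = -44.
Solving simultaneously gives s = 13/21, t = -82/21.

s = 13/21, t = -82/21, minimum f = 34/21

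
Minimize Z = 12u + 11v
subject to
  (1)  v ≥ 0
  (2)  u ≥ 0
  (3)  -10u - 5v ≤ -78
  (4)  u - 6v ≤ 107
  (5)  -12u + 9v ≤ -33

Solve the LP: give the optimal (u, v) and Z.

Corner points and Z = 12u + 11v:
  (39/5, 0) → Z = 468/5
  (107, 0) → Z = 1284
  (289/50, 101/25) → Z = 569/5
The feasible region is unbounded (it extends along (6, 1), (3, 4)), but Z strictly increases along every unbounded feasible direction, so there is no improving ray and the minimum is attained at a vertex.

The binding constraints are v = 0 and -10u - 5v = -78.
Solving simultaneously gives u = 39/5, v = 0.

u = 39/5, v = 0, minimum Z = 468/5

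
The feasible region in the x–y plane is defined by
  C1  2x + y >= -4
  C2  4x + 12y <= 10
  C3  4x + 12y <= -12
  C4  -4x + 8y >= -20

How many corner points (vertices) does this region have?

3

Pairwise boundary intersections that survive every other constraint:
  (-9/5, -2/5)
  (-3/5, -14/5)
  (9/5, -8/5)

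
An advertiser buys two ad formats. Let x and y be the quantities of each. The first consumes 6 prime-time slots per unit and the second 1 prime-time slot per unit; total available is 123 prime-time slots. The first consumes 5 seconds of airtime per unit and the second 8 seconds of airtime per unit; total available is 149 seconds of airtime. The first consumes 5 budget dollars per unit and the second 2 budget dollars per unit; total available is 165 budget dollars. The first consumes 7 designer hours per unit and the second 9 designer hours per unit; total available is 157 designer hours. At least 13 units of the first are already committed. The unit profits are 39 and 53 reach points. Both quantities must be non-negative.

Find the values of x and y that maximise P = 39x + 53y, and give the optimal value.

x = 13, y = 22/3, maximum P = 2687/3

Vertices and P = 39x + 53y:
  (41/2, 0) → P = 1599/2
  (13, 0) → P = 507
  (950/47, 81/47) → P = 41343/47
  (13, 22/3) → P = 2687/3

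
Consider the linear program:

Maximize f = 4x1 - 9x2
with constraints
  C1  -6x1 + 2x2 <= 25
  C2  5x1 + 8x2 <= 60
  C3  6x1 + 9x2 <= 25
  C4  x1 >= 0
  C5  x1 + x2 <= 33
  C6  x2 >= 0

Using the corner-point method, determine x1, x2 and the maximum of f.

x1 = 25/6, x2 = 0, maximum f = 50/3

Extreme points and f = 4x1 - 9x2:
  (0, 25/9) → f = -25
  (25/6, 0) → f = 50/3
  (0, 0) → f = 0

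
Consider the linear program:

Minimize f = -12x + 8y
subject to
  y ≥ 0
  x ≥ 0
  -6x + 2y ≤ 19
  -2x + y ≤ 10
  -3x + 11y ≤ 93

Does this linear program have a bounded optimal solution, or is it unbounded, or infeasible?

From the feasible point (0, 0), moving in the direction (11, 3) keeps every constraint satisfied while f decreases without bound.

unbounded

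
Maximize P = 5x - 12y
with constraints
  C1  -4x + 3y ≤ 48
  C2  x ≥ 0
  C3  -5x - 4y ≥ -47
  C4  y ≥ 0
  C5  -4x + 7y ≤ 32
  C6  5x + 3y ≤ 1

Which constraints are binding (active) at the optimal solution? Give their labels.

C4 and C6

Extreme points and P = 5x - 12y:
  (0, 0) → P = 0
  (0, 1/3) → P = -4
  (1/5, 0) → P = 1

The maximum is at (1/5, 0). Substituting into each constraint, equality holds for C4 and C6; the remaining constraints have slack.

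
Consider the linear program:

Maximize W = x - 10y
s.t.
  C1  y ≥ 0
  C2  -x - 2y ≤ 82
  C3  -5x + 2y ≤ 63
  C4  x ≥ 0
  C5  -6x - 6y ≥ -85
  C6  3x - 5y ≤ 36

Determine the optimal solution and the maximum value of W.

x = 12, y = 0, maximum W = 12

Corner points and W = x - 10y:
  (0, 0) → W = 0
  (12, 0) → W = 12
  (0, 85/6) → W = -425/3
  (641/48, 13/16) → W = 251/48

The optimum lies where y = 0 and 3x - 5y = 36.
Solving simultaneously gives x = 12, y = 0.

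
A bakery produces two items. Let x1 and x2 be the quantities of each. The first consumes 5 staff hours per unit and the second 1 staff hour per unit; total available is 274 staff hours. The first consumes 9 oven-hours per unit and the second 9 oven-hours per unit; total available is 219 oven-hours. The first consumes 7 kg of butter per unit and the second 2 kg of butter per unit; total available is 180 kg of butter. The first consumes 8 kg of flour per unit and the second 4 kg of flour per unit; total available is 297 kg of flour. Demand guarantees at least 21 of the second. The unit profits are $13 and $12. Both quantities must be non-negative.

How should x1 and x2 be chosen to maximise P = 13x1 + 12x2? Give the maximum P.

x1 = 10/3, x2 = 21, maximum P = 886/3

Corner points and P = 13x1 + 12x2:
  (0, 73/3) → P = 292
  (0, 21) → P = 252
  (10/3, 21) → P = 886/3

The binding constraints are 9x1 + 9x2 = 219 and x2 = 21.
Solving simultaneously gives x1 = 10/3, x2 = 21.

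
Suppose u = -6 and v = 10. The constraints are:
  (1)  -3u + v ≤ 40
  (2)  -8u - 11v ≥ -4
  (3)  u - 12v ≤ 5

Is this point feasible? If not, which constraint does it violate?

Constraint (2): -8u - 11v = -62, which is not ≥ -4. All other constraints are satisfied.

not feasible — violates (2)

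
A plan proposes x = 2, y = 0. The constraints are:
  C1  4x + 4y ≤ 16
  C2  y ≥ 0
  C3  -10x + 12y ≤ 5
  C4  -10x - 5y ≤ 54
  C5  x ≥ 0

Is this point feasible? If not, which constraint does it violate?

feasible

C1: 8 ≤ 16 ✓
C2: 0 ≥ 0 ✓
C3: -20 ≤ 5 ✓
C4: -20 ≤ 54 ✓
C5: 2 ≥ 0 ✓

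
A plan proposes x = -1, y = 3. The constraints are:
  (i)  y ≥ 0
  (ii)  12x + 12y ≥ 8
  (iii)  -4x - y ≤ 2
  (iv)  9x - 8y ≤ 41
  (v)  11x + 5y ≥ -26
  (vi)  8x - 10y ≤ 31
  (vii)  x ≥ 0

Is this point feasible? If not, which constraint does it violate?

Constraint (vii): x = -1, which is not ≥ 0. All other constraints are satisfied.

not feasible — violates (vii)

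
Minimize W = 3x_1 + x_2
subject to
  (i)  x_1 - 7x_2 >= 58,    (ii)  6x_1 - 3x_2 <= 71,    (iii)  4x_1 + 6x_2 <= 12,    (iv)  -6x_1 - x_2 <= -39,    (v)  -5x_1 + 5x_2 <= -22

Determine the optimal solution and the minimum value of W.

x_1 = 47/6, x_2 = -8, minimum W = 31/2

The binding constraints are 6x_1 - 3x_2 = 71 and -6x_1 - x_2 = -39.
Solving simultaneously gives x_1 = 47/6, x_2 = -8.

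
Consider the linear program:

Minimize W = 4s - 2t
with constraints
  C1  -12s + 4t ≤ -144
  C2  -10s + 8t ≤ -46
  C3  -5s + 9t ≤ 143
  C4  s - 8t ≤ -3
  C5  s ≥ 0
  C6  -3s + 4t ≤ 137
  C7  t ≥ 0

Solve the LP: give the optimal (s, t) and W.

s = 121/7, t = 111/7, minimum W = 262/7

Extreme points and W = 4s - 2t:
  (121/7, 111/7) → W = 262/7
  (291/23, 45/23) → W = 1074/23
  (779/25, 166/5) → W = 1456/25
The feasible region is unbounded (it extends along (8, 1), (9, 5)), but W strictly increases along every unbounded feasible direction, so there is no improving ray and the minimum is attained at a vertex.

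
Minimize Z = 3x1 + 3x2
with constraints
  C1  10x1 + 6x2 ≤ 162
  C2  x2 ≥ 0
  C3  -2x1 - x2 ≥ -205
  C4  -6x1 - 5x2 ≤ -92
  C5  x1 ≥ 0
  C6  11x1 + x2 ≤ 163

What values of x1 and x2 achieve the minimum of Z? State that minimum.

x1 = 723/49, x2 = 34/49, minimum Z = 2271/49

Vertices and Z = 3x1 + 3x2:
  (0, 27) → Z = 81
  (102/7, 19/7) → Z = 363/7
  (0, 92/5) → Z = 276/5
  (723/49, 34/49) → Z = 2271/49

The binding constraints are -6x1 - 5x2 = -92 and 11x1 + x2 = 163.
Solving simultaneously gives x1 = 723/49, x2 = 34/49.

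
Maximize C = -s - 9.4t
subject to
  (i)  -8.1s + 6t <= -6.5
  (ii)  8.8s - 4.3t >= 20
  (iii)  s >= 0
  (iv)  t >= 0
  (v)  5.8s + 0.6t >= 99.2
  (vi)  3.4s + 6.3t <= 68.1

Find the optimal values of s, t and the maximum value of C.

s = 496/29, t = 0, maximum C = -496/29

Vertices and C = -s - 9.4t:
  (496/29, 0) → C = -496/29
  (681/34, 0) → C = -681/34
  (1947/115, 577/345) → C = -56324/1725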